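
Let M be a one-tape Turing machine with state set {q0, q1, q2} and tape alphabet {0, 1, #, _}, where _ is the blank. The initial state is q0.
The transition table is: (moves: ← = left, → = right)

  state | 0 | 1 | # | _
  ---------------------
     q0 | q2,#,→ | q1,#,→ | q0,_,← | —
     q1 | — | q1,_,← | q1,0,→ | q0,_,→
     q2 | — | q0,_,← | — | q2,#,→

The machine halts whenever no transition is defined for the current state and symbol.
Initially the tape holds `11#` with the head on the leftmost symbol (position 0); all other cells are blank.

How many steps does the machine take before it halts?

5

q0 | [1]1#   read 1 → write #, move →, go to q1
q1 | #[1]#   read 1 → write _, move ←, go to q1
q1 | [#]_#   read # → write 0, move →, go to q1
q1 | 0[_]#   read _ → write _, move →, go to q0
q0 | 0_[#]   read # → write _, move ←, go to q0
q0 | 0[_]_
M halts after 5 transitions.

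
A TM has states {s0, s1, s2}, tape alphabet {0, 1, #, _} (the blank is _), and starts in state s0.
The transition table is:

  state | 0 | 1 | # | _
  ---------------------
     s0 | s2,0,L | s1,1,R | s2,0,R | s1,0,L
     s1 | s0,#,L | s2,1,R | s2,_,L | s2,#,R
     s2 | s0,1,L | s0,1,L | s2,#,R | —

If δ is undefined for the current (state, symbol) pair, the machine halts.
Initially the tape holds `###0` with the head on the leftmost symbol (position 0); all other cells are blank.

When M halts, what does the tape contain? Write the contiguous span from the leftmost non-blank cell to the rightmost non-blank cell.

011011

s0 | ___[#]##0   read # → write 0, move R, go to s2
s2 | ___0[#]#0   read # → write #, move R, go to s2
s2 | ___0#[#]0   read # → write #, move R, go to s2
s2 | ___0##[0]   read 0 → write 1, move L, go to s0
s0 | ___0#[#]1   read # → write 0, move R, go to s2
s2 | ___0#0[1]   read 1 → write 1, move L, go to s0
s0 | ___0#[0]1   read 0 → write 0, move L, go to s2
s2 | ___0[#]01   read # → write #, move R, go to s2
s2 | ___0#[0]1   read 0 → write 1, move L, go to s0
s0 | ___0[#]11   read # → write 0, move R, go to s2
s2 | ___00[1]1   read 1 → write 1, move L, go to s0
s0 | ___0[0]11   read 0 → write 0, move L, go to s2
s2 | ___[0]011   read 0 → write 1, move L, go to s0
s0 | __[_]1011   read _ → write 0, move L, go to s1
s1 | _[_]01011   read _ → write #, move R, go to s2
s2 | _#[0]1011   read 0 → write 1, move L, go to s0
s0 | _[#]11011   read # → write 0, move R, go to s2
s2 | _0[1]1011   read 1 → write 1, move L, go to s0
s0 | _[0]11011   read 0 → write 0, move L, go to s2
s2 | [_]011011
The non-blank tape span at halt is 011011.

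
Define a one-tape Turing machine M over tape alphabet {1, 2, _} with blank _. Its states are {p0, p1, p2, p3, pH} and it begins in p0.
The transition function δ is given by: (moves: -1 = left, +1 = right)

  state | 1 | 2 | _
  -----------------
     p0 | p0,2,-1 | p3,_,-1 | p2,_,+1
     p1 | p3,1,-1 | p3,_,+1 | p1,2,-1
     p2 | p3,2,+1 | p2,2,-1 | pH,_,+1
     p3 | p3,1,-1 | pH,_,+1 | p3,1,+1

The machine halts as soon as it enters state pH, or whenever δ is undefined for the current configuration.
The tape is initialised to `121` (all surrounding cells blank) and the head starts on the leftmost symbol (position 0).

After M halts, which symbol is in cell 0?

2

state=p0 head=0 tape=_[1]21   (p0,1)→(p0,2,-1)
state=p0 head=-1 tape=[_]221   (p0,_)→(p2,_,+1)
state=p2 head=0 tape=_[2]21   (p2,2)→(p2,2,-1)
state=p2 head=-1 tape=[_]221   (p2,_)→(pH,_,+1)
state=pH head=0 tape=_[2]21
Cell 0 holds 2 when M halts.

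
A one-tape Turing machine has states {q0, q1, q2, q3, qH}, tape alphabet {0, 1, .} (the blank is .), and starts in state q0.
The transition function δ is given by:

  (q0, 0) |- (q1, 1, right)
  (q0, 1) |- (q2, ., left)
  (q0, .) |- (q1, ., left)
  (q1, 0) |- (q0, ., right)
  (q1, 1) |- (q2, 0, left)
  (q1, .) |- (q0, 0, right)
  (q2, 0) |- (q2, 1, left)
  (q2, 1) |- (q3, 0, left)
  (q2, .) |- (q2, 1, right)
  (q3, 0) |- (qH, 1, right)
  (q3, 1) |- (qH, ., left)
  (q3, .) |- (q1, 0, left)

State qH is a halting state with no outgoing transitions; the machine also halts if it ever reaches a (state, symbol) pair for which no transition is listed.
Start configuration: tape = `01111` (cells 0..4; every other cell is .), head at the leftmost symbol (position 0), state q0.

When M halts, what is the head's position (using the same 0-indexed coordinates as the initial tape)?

-4

state=q0 head=0 tape=....[0]1111   (q0,0)→(q1,1,right)
state=q1 head=1 tape=....1[1]111   (q1,1)→(q2,0,left)
state=q2 head=0 tape=....[1]0111   (q2,1)→(q3,0,left)
state=q3 head=-1 tape=...[.]00111   (q3,.)→(q1,0,left)
state=q1 head=-2 tape=..[.]000111   (q1,.)→(q0,0,right)
state=q0 head=-1 tape=..0[0]00111   (q0,0)→(q1,1,right)
state=q1 head=0 tape=..01[0]0111   (q1,0)→(q0,.,right)
state=q0 head=1 tape=..01.[0]111   (q0,0)→(q1,1,right)
state=q1 head=2 tape=..01.1[1]11   (q1,1)→(q2,0,left)
state=q2 head=1 tape=..01.[1]011   (q2,1)→(q3,0,left)
state=q3 head=0 tape=..01[.]0011   (q3,.)→(q1,0,left)
state=q1 head=-1 tape=..0[1]00011   (q1,1)→(q2,0,left)
state=q2 head=-2 tape=..[0]000011   (q2,0)→(q2,1,left)
state=q2 head=-3 tape=.[.]1000011   (q2,.)→(q2,1,right)
state=q2 head=-2 tape=.1[1]000011   (q2,1)→(q3,0,left)
state=q3 head=-3 tape=.[1]0000011   (q3,1)→(qH,.,left)
state=qH head=-4 tape=[.].0000011
At halt the head is at cell -4.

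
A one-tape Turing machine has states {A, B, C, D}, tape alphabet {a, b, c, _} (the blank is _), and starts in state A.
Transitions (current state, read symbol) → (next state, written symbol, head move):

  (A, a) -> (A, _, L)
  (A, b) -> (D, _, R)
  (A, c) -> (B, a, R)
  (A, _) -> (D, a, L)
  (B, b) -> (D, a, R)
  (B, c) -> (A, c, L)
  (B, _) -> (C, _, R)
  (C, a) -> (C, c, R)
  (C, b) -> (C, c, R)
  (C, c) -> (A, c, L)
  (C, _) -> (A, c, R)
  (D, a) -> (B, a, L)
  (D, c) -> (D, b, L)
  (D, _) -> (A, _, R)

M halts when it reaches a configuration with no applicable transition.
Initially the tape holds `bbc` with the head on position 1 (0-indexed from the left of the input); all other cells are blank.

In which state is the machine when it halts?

A | b[b]c__   read b → write _, move R, go to D
D | b_[c]__   read c → write b, move L, go to D
D | b[_]b__   read _ → write _, move R, go to A
A | b_[b]__   read b → write _, move R, go to D
D | b__[_]_   read _ → write _, move R, go to A
A | b___[_]   read _ → write a, move L, go to D
D | b__[_]a   read _ → write _, move R, go to A
A | b___[a]   read a → write _, move L, go to A
A | b__[_]_   read _ → write a, move L, go to D
D | b_[_]a_   read _ → write _, move R, go to A
A | b__[a]_   read a → write _, move L, go to A
A | b_[_]__   read _ → write a, move L, go to D
D | b[_]a__   read _ → write _, move R, go to A
A | b_[a]__   read a → write _, move L, go to A
A | b[_]___   read _ → write a, move L, go to D
D | [b]a___
No transition is defined for (D, b); M halts in state D.

D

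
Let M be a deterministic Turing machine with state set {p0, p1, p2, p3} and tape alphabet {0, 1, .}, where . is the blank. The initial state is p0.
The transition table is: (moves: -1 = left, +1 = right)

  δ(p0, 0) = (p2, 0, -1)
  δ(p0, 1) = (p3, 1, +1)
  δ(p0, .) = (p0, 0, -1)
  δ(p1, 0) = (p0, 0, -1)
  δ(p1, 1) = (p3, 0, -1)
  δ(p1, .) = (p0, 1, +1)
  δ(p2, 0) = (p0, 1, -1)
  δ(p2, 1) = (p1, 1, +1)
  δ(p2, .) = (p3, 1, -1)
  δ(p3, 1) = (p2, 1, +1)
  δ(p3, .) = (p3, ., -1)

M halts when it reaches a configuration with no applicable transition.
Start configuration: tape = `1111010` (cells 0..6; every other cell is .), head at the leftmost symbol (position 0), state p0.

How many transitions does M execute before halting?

p0 | [1]111010   read 1 → write 1, move +1, go to p3
p3 | 1[1]11010   read 1 → write 1, move +1, go to p2
p2 | 11[1]1010   read 1 → write 1, move +1, go to p1
p1 | 111[1]010   read 1 → write 0, move -1, go to p3
p3 | 11[1]0010   read 1 → write 1, move +1, go to p2
p2 | 111[0]010   read 0 → write 1, move -1, go to p0
p0 | 11[1]1010   read 1 → write 1, move +1, go to p3
p3 | 111[1]010   read 1 → write 1, move +1, go to p2
p2 | 1111[0]10   read 0 → write 1, move -1, go to p0
p0 | 111[1]110   read 1 → write 1, move +1, go to p3
p3 | 1111[1]10   read 1 → write 1, move +1, go to p2
p2 | 11111[1]0   read 1 → write 1, move +1, go to p1
p1 | 111111[0]   read 0 → write 0, move -1, go to p0
p0 | 11111[1]0   read 1 → write 1, move +1, go to p3
p3 | 111111[0]
M halts after 14 transitions.

14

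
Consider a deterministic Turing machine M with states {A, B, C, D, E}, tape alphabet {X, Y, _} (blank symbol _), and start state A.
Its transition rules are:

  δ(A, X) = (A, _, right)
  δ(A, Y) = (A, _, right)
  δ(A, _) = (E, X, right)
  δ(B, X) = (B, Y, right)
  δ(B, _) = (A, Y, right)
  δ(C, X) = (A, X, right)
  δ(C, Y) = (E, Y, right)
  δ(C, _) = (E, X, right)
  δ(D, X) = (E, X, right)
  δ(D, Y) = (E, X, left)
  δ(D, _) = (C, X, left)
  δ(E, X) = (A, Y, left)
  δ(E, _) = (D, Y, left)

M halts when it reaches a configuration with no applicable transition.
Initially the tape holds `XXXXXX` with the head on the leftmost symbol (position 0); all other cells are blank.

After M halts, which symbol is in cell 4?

_

A | [X]XXXXX__   read X → write _, move right, go to A
A | _[X]XXXX__   read X → write _, move right, go to A
A | __[X]XXX__   read X → write _, move right, go to A
A | ___[X]XX__   read X → write _, move right, go to A
A | ____[X]X__   read X → write _, move right, go to A
A | _____[X]__   read X → write _, move right, go to A
A | ______[_]_   read _ → write X, move right, go to E
E | ______X[_]   read _ → write Y, move left, go to D
D | ______[X]Y   read X → write X, move right, go to E
E | ______X[Y]
Cell 4 holds _ when M halts.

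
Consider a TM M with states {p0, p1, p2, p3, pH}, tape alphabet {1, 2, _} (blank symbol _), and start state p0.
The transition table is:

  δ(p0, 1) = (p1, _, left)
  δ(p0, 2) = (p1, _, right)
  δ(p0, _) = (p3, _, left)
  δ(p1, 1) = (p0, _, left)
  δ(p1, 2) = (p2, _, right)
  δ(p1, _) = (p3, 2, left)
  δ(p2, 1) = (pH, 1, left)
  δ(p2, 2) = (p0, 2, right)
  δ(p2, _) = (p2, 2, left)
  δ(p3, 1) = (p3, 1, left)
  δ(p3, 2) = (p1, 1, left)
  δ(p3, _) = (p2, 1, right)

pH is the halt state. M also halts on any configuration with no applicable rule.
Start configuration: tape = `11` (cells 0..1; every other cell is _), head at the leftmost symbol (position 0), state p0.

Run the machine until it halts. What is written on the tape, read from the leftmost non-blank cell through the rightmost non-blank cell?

state=p0 head=0 tape=_____[1]1   (p0,1)→(p1,_,left)
state=p1 head=-1 tape=____[_]_1   (p1,_)→(p3,2,left)
state=p3 head=-2 tape=___[_]2_1   (p3,_)→(p2,1,right)
state=p2 head=-1 tape=___1[2]_1   (p2,2)→(p0,2,right)
state=p0 head=0 tape=___12[_]1   (p0,_)→(p3,_,left)
state=p3 head=-1 tape=___1[2]_1   (p3,2)→(p1,1,left)
state=p1 head=-2 tape=___[1]1_1   (p1,1)→(p0,_,left)
state=p0 head=-3 tape=__[_]_1_1   (p0,_)→(p3,_,left)
state=p3 head=-4 tape=_[_]__1_1   (p3,_)→(p2,1,right)
state=p2 head=-3 tape=_1[_]_1_1   (p2,_)→(p2,2,left)
state=p2 head=-4 tape=_[1]2_1_1   (p2,1)→(pH,1,left)
state=pH head=-5 tape=[_]12_1_1
The non-blank tape span at halt is 12_1_1.

12_1_1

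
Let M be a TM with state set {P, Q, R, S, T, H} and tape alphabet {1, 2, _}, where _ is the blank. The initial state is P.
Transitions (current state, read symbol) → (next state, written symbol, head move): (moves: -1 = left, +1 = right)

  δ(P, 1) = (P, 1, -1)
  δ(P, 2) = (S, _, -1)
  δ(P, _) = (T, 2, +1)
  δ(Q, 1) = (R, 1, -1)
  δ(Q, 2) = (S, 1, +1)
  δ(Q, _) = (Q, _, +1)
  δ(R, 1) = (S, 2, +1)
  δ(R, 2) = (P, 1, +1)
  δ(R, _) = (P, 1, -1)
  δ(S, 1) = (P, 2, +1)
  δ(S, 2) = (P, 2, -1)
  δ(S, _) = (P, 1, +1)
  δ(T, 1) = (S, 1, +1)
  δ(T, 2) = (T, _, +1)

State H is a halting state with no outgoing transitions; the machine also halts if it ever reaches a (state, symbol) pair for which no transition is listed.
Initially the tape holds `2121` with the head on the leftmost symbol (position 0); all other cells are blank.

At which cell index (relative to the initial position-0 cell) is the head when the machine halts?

state=P head=0 tape=__[2]121   (P,2)→(S,_,-1)
state=S head=-1 tape=_[_]_121   (S,_)→(P,1,+1)
state=P head=0 tape=_1[_]121   (P,_)→(T,2,+1)
state=T head=1 tape=_12[1]21   (T,1)→(S,1,+1)
state=S head=2 tape=_121[2]1   (S,2)→(P,2,-1)
state=P head=1 tape=_12[1]21   (P,1)→(P,1,-1)
state=P head=0 tape=_1[2]121   (P,2)→(S,_,-1)
state=S head=-1 tape=_[1]_121   (S,1)→(P,2,+1)
state=P head=0 tape=_2[_]121   (P,_)→(T,2,+1)
state=T head=1 tape=_22[1]21   (T,1)→(S,1,+1)
state=S head=2 tape=_221[2]1   (S,2)→(P,2,-1)
state=P head=1 tape=_22[1]21   (P,1)→(P,1,-1)
state=P head=0 tape=_2[2]121   (P,2)→(S,_,-1)
state=S head=-1 tape=_[2]_121   (S,2)→(P,2,-1)
state=P head=-2 tape=[_]2_121   (P,_)→(T,2,+1)
state=T head=-1 tape=2[2]_121   (T,2)→(T,_,+1)
state=T head=0 tape=2_[_]121
At halt the head is at cell 0.

0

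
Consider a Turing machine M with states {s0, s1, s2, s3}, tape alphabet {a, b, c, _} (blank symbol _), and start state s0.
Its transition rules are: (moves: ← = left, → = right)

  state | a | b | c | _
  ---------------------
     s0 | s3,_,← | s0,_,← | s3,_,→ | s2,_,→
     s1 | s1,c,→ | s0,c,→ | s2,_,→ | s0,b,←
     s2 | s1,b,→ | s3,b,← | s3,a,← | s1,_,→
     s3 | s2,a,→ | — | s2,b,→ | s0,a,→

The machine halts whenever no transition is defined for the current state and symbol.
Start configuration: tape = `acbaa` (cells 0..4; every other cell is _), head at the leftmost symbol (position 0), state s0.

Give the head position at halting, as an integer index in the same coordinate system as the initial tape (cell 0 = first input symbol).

state=s0 head=0 tape=_[a]cbaa_   (s0,a)→(s3,_,←)
state=s3 head=-1 tape=[_]_cbaa_   (s3,_)→(s0,a,→)
state=s0 head=0 tape=a[_]cbaa_   (s0,_)→(s2,_,→)
state=s2 head=1 tape=a_[c]baa_   (s2,c)→(s3,a,←)
state=s3 head=0 tape=a[_]abaa_   (s3,_)→(s0,a,→)
state=s0 head=1 tape=aa[a]baa_   (s0,a)→(s3,_,←)
state=s3 head=0 tape=a[a]_baa_   (s3,a)→(s2,a,→)
state=s2 head=1 tape=aa[_]baa_   (s2,_)→(s1,_,→)
state=s1 head=2 tape=aa_[b]aa_   (s1,b)→(s0,c,→)
state=s0 head=3 tape=aa_c[a]a_   (s0,a)→(s3,_,←)
state=s3 head=2 tape=aa_[c]_a_   (s3,c)→(s2,b,→)
state=s2 head=3 tape=aa_b[_]a_   (s2,_)→(s1,_,→)
state=s1 head=4 tape=aa_b_[a]_   (s1,a)→(s1,c,→)
state=s1 head=5 tape=aa_b_c[_]   (s1,_)→(s0,b,←)
state=s0 head=4 tape=aa_b_[c]b   (s0,c)→(s3,_,→)
state=s3 head=5 tape=aa_b__[b]
At halt the head is at cell 5.

5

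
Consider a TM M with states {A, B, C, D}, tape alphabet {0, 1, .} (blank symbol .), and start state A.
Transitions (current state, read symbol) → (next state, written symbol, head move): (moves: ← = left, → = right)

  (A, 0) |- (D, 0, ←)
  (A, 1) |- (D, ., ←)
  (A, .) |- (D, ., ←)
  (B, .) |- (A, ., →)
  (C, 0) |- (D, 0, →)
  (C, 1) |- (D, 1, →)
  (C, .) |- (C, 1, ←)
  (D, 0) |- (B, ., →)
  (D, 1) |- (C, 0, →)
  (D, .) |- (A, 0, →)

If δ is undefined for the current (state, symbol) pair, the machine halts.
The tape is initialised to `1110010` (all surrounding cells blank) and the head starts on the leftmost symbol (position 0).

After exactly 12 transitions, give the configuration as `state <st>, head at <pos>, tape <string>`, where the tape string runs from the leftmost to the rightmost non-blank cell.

A | .[1]110010   read 1 → write ., move ←, go to D
D | [.].110010   read . → write 0, move →, go to A
A | 0[.]110010   read . → write ., move ←, go to D
D | [0].110010   read 0 → write ., move →, go to B
B | .[.]110010   read . → write ., move →, go to A
A | ..[1]10010   read 1 → write ., move ←, go to D
D | .[.].10010   read . → write 0, move →, go to A
A | .0[.]10010   read . → write ., move ←, go to D
D | .[0].10010   read 0 → write ., move →, go to B
B | ..[.]10010   read . → write ., move →, go to A
A | ...[1]0010   read 1 → write ., move ←, go to D
D | ..[.].0010   read . → write 0, move →, go to A
A | ..0[.]0010
After 12 steps: state A, head at 2, tape 0.0010.

state A, head at 2, tape 0.0010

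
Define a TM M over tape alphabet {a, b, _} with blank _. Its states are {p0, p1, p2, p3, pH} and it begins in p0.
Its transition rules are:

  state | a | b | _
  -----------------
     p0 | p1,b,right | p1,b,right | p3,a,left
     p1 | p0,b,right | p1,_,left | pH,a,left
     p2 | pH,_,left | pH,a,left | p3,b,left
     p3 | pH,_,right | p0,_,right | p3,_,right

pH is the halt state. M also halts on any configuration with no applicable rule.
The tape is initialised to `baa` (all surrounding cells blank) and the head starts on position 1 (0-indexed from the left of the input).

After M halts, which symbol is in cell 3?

b

state=p0 head=1 tape=b[a]a__   (p0,a)→(p1,b,right)
state=p1 head=2 tape=bb[a]__   (p1,a)→(p0,b,right)
state=p0 head=3 tape=bbb[_]_   (p0,_)→(p3,a,left)
state=p3 head=2 tape=bb[b]a_   (p3,b)→(p0,_,right)
state=p0 head=3 tape=bb_[a]_   (p0,a)→(p1,b,right)
state=p1 head=4 tape=bb_b[_]   (p1,_)→(pH,a,left)
state=pH head=3 tape=bb_[b]a
Cell 3 holds b when M halts.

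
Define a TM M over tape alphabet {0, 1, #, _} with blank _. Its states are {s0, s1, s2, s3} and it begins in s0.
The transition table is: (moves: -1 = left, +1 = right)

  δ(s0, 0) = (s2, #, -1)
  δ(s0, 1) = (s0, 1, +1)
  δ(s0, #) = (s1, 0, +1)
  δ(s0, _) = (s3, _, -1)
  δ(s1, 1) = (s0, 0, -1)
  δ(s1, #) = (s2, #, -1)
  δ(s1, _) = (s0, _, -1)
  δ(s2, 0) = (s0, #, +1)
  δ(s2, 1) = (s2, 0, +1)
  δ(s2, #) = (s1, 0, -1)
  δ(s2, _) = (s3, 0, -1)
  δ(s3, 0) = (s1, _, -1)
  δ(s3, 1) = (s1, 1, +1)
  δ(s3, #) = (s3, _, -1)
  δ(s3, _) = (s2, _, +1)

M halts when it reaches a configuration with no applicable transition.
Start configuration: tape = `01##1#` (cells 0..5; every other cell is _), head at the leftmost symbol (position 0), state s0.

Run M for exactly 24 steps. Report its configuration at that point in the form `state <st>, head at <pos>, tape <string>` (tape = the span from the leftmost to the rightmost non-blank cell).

state=s0 head=0 tape=____[0]1##1#   (s0,0)→(s2,#,-1)
state=s2 head=-1 tape=___[_]#1##1#   (s2,_)→(s3,0,-1)
state=s3 head=-2 tape=__[_]0#1##1#   (s3,_)→(s2,_,+1)
state=s2 head=-1 tape=___[0]#1##1#   (s2,0)→(s0,#,+1)
state=s0 head=0 tape=___#[#]1##1#   (s0,#)→(s1,0,+1)
state=s1 head=1 tape=___#0[1]##1#   (s1,1)→(s0,0,-1)
state=s0 head=0 tape=___#[0]0##1#   (s0,0)→(s2,#,-1)
state=s2 head=-1 tape=___[#]#0##1#   (s2,#)→(s1,0,-1)
state=s1 head=-2 tape=__[_]0#0##1#   (s1,_)→(s0,_,-1)
state=s0 head=-3 tape=_[_]_0#0##1#   (s0,_)→(s3,_,-1)
state=s3 head=-4 tape=[_]__0#0##1#   (s3,_)→(s2,_,+1)
state=s2 head=-3 tape=_[_]_0#0##1#   (s2,_)→(s3,0,-1)
state=s3 head=-4 tape=[_]0_0#0##1#   (s3,_)→(s2,_,+1)
state=s2 head=-3 tape=_[0]_0#0##1#   (s2,0)→(s0,#,+1)
state=s0 head=-2 tape=_#[_]0#0##1#   (s0,_)→(s3,_,-1)
state=s3 head=-3 tape=_[#]_0#0##1#   (s3,#)→(s3,_,-1)
state=s3 head=-4 tape=[_]__0#0##1#   (s3,_)→(s2,_,+1)
state=s2 head=-3 tape=_[_]_0#0##1#   (s2,_)→(s3,0,-1)
state=s3 head=-4 tape=[_]0_0#0##1#   (s3,_)→(s2,_,+1)
state=s2 head=-3 tape=_[0]_0#0##1#   (s2,0)→(s0,#,+1)
state=s0 head=-2 tape=_#[_]0#0##1#   (s0,_)→(s3,_,-1)
state=s3 head=-3 tape=_[#]_0#0##1#   (s3,#)→(s3,_,-1)
state=s3 head=-4 tape=[_]__0#0##1#   (s3,_)→(s2,_,+1)
state=s2 head=-3 tape=_[_]_0#0##1#   (s2,_)→(s3,0,-1)
state=s3 head=-4 tape=[_]0_0#0##1#
After 24 steps: state s3, head at -4, tape 0_0#0##1#.

state s3, head at -4, tape 0_0#0##1#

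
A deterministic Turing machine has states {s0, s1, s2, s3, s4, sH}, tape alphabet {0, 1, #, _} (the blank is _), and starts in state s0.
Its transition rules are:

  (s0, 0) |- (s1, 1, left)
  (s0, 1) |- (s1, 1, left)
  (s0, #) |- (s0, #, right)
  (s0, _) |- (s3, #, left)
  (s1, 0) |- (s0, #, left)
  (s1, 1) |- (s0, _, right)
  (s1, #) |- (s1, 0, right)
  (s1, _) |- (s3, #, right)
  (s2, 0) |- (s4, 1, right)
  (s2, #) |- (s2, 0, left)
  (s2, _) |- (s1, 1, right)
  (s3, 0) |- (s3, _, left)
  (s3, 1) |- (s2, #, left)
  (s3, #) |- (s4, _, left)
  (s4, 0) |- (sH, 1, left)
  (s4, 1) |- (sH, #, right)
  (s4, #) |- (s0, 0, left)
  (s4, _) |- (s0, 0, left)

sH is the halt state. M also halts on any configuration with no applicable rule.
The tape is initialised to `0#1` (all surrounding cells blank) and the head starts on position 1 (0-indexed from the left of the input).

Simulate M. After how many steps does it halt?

state=s0 head=1 tape=0[#]1_   (s0,#)→(s0,#,right)
state=s0 head=2 tape=0#[1]_   (s0,1)→(s1,1,left)
state=s1 head=1 tape=0[#]1_   (s1,#)→(s1,0,right)
state=s1 head=2 tape=00[1]_   (s1,1)→(s0,_,right)
state=s0 head=3 tape=00_[_]   (s0,_)→(s3,#,left)
state=s3 head=2 tape=00[_]#
M halts after 5 transitions.

5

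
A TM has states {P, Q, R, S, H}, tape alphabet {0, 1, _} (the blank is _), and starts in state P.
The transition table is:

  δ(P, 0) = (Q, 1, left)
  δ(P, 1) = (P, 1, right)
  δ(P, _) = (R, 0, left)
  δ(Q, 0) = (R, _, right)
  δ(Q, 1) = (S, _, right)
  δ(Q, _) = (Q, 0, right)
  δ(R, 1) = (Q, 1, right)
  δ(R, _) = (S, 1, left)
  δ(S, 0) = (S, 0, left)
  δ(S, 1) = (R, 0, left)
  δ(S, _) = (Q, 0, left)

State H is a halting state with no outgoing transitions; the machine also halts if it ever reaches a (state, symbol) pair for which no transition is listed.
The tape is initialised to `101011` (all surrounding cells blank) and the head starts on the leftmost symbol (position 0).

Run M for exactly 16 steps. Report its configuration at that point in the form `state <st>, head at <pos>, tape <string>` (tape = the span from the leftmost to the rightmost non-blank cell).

state Q, head at 6, tape 0_1_1_100

state=P head=0 tape=__[1]01011_   (P,1)→(P,1,right)
state=P head=1 tape=__1[0]1011_   (P,0)→(Q,1,left)
state=Q head=0 tape=__[1]11011_   (Q,1)→(S,_,right)
state=S head=1 tape=___[1]1011_   (S,1)→(R,0,left)
state=R head=0 tape=__[_]01011_   (R,_)→(S,1,left)
state=S head=-1 tape=_[_]101011_   (S,_)→(Q,0,left)
state=Q head=-2 tape=[_]0101011_   (Q,_)→(Q,0,right)
state=Q head=-1 tape=0[0]101011_   (Q,0)→(R,_,right)
state=R head=0 tape=0_[1]01011_   (R,1)→(Q,1,right)
state=Q head=1 tape=0_1[0]1011_   (Q,0)→(R,_,right)
state=R head=2 tape=0_1_[1]011_   (R,1)→(Q,1,right)
state=Q head=3 tape=0_1_1[0]11_   (Q,0)→(R,_,right)
state=R head=4 tape=0_1_1_[1]1_   (R,1)→(Q,1,right)
state=Q head=5 tape=0_1_1_1[1]_   (Q,1)→(S,_,right)
state=S head=6 tape=0_1_1_1_[_]   (S,_)→(Q,0,left)
state=Q head=5 tape=0_1_1_1[_]0   (Q,_)→(Q,0,right)
state=Q head=6 tape=0_1_1_10[0]
After 16 steps: state Q, head at 6, tape 0_1_1_100.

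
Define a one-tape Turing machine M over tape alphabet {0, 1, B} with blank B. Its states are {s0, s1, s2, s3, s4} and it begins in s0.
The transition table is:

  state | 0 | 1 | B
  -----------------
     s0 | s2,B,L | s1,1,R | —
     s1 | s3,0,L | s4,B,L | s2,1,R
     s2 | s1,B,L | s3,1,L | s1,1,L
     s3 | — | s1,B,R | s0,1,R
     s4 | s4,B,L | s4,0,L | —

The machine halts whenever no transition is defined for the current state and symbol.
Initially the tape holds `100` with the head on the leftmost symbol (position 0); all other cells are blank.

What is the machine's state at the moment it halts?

s4

s0 | BB[1]00   read 1 → write 1, move R, go to s1
s1 | BB1[0]0   read 0 → write 0, move L, go to s3
s3 | BB[1]00   read 1 → write B, move R, go to s1
s1 | BBB[0]0   read 0 → write 0, move L, go to s3
s3 | BB[B]00   read B → write 1, move R, go to s0
s0 | BB1[0]0   read 0 → write B, move L, go to s2
s2 | BB[1]B0   read 1 → write 1, move L, go to s3
s3 | B[B]1B0   read B → write 1, move R, go to s0
s0 | B1[1]B0   read 1 → write 1, move R, go to s1
s1 | B11[B]0   read B → write 1, move R, go to s2
s2 | B111[0]   read 0 → write B, move L, go to s1
s1 | B11[1]B   read 1 → write B, move L, go to s4
s4 | B1[1]BB   read 1 → write 0, move L, go to s4
s4 | B[1]0BB   read 1 → write 0, move L, go to s4
s4 | [B]00BB
No transition is defined for (s4, B); M halts in state s4.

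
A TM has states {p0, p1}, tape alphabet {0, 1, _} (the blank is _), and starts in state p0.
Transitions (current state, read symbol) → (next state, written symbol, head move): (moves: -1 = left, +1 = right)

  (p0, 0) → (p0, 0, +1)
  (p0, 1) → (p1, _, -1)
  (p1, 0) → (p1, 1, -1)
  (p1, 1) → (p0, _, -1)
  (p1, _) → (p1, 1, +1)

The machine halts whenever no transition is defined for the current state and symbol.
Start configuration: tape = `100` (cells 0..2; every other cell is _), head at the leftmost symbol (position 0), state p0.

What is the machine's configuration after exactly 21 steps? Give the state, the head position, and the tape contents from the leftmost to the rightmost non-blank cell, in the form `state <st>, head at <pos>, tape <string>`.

p0 | ___[1]00   read 1 → write _, move -1, go to p1
p1 | __[_]_00   read _ → write 1, move +1, go to p1
p1 | __1[_]00   read _ → write 1, move +1, go to p1
p1 | __11[0]0   read 0 → write 1, move -1, go to p1
p1 | __1[1]10   read 1 → write _, move -1, go to p0
p0 | __[1]_10   read 1 → write _, move -1, go to p1
p1 | _[_]__10   read _ → write 1, move +1, go to p1
p1 | _1[_]_10   read _ → write 1, move +1, go to p1
p1 | _11[_]10   read _ → write 1, move +1, go to p1
p1 | _111[1]0   read 1 → write _, move -1, go to p0
p0 | _11[1]_0   read 1 → write _, move -1, go to p1
p1 | _1[1]__0   read 1 → write _, move -1, go to p0
p0 | _[1]___0   read 1 → write _, move -1, go to p1
p1 | [_]____0   read _ → write 1, move +1, go to p1
p1 | 1[_]___0   read _ → write 1, move +1, go to p1
p1 | 11[_]__0   read _ → write 1, move +1, go to p1
p1 | 111[_]_0   read _ → write 1, move +1, go to p1
p1 | 1111[_]0   read _ → write 1, move +1, go to p1
p1 | 11111[0]   read 0 → write 1, move -1, go to p1
p1 | 1111[1]1   read 1 → write _, move -1, go to p0
p0 | 111[1]_1   read 1 → write _, move -1, go to p1
p1 | 11[1]__1
After 21 steps: state p1, head at -1, tape 111__1.

state p1, head at -1, tape 111__1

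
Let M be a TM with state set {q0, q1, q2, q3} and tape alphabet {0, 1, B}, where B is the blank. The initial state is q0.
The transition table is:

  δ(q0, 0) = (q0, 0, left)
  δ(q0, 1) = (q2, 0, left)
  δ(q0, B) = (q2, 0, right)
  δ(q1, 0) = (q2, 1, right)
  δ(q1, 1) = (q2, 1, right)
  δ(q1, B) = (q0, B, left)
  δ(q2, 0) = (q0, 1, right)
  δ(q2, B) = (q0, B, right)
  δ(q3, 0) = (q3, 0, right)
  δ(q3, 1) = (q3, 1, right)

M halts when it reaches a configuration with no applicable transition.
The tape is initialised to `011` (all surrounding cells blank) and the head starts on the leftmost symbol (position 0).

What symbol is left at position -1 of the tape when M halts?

0

q0 | B[0]11   read 0 → write 0, move left, go to q0
q0 | [B]011   read B → write 0, move right, go to q2
q2 | 0[0]11   read 0 → write 1, move right, go to q0
q0 | 01[1]1   read 1 → write 0, move left, go to q2
q2 | 0[1]01
Cell -1 holds 0 when M halts.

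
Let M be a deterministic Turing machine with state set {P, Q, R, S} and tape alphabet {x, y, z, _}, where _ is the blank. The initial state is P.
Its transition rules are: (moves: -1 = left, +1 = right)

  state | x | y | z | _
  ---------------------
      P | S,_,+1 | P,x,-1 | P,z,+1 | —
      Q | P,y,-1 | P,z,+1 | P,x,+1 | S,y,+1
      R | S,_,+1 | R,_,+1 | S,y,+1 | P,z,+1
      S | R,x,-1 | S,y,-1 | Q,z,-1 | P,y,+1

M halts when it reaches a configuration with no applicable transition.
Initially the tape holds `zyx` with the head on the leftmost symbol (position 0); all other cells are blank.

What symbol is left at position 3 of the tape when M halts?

y

state=P head=0 tape=[z]yx__   (P,z)→(P,z,+1)
state=P head=1 tape=z[y]x__   (P,y)→(P,x,-1)
state=P head=0 tape=[z]xx__   (P,z)→(P,z,+1)
state=P head=1 tape=z[x]x__   (P,x)→(S,_,+1)
state=S head=2 tape=z_[x]__   (S,x)→(R,x,-1)
state=R head=1 tape=z[_]x__   (R,_)→(P,z,+1)
state=P head=2 tape=zz[x]__   (P,x)→(S,_,+1)
state=S head=3 tape=zz_[_]_   (S,_)→(P,y,+1)
state=P head=4 tape=zz_y[_]
Cell 3 holds y when M halts.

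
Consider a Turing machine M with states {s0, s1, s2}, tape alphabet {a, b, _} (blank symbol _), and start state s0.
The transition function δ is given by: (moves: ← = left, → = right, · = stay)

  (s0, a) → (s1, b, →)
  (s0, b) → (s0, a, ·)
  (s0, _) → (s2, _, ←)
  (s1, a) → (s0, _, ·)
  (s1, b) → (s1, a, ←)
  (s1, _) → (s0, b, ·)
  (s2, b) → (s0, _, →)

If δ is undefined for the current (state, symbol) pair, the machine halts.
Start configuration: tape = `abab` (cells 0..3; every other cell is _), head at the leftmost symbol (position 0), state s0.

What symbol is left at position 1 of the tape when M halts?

state=s0 head=0 tape=_[a]bab   (s0,a)→(s1,b,→)
state=s1 head=1 tape=_b[b]ab   (s1,b)→(s1,a,←)
state=s1 head=0 tape=_[b]aab   (s1,b)→(s1,a,←)
state=s1 head=-1 tape=[_]aaab   (s1,_)→(s0,b,·)
state=s0 head=-1 tape=[b]aaab   (s0,b)→(s0,a,·)
state=s0 head=-1 tape=[a]aaab   (s0,a)→(s1,b,→)
state=s1 head=0 tape=b[a]aab   (s1,a)→(s0,_,·)
state=s0 head=0 tape=b[_]aab   (s0,_)→(s2,_,←)
state=s2 head=-1 tape=[b]_aab   (s2,b)→(s0,_,→)
state=s0 head=0 tape=_[_]aab   (s0,_)→(s2,_,←)
state=s2 head=-1 tape=[_]_aab
Cell 1 holds a when M halts.

a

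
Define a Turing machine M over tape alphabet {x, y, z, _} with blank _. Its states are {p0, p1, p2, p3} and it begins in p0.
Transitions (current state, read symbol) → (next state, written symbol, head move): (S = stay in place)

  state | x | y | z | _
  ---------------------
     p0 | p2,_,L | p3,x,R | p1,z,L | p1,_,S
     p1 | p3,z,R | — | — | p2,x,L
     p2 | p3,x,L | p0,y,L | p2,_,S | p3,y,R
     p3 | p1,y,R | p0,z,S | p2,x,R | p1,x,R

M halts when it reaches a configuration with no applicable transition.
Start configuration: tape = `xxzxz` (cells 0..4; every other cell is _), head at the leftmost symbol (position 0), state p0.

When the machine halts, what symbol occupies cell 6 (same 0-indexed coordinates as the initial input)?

z

state=p0 head=0 tape=_[x]xzxz____   (p0,x)→(p2,_,L)
state=p2 head=-1 tape=[_]_xzxz____   (p2,_)→(p3,y,R)
state=p3 head=0 tape=y[_]xzxz____   (p3,_)→(p1,x,R)
state=p1 head=1 tape=yx[x]zxz____   (p1,x)→(p3,z,R)
state=p3 head=2 tape=yxz[z]xz____   (p3,z)→(p2,x,R)
state=p2 head=3 tape=yxzx[x]z____   (p2,x)→(p3,x,L)
state=p3 head=2 tape=yxz[x]xz____   (p3,x)→(p1,y,R)
state=p1 head=3 tape=yxzy[x]z____   (p1,x)→(p3,z,R)
state=p3 head=4 tape=yxzyz[z]____   (p3,z)→(p2,x,R)
state=p2 head=5 tape=yxzyzx[_]___   (p2,_)→(p3,y,R)
state=p3 head=6 tape=yxzyzxy[_]__   (p3,_)→(p1,x,R)
state=p1 head=7 tape=yxzyzxyx[_]_   (p1,_)→(p2,x,L)
state=p2 head=6 tape=yxzyzxy[x]x_   (p2,x)→(p3,x,L)
state=p3 head=5 tape=yxzyzx[y]xx_   (p3,y)→(p0,z,S)
state=p0 head=5 tape=yxzyzx[z]xx_   (p0,z)→(p1,z,L)
state=p1 head=4 tape=yxzyz[x]zxx_   (p1,x)→(p3,z,R)
state=p3 head=5 tape=yxzyzz[z]xx_   (p3,z)→(p2,x,R)
state=p2 head=6 tape=yxzyzzx[x]x_   (p2,x)→(p3,x,L)
state=p3 head=5 tape=yxzyzz[x]xx_   (p3,x)→(p1,y,R)
state=p1 head=6 tape=yxzyzzy[x]x_   (p1,x)→(p3,z,R)
state=p3 head=7 tape=yxzyzzyz[x]_   (p3,x)→(p1,y,R)
state=p1 head=8 tape=yxzyzzyzy[_]   (p1,_)→(p2,x,L)
state=p2 head=7 tape=yxzyzzyz[y]x   (p2,y)→(p0,y,L)
state=p0 head=6 tape=yxzyzzy[z]yx   (p0,z)→(p1,z,L)
state=p1 head=5 tape=yxzyzz[y]zyx
Cell 6 holds z when M halts.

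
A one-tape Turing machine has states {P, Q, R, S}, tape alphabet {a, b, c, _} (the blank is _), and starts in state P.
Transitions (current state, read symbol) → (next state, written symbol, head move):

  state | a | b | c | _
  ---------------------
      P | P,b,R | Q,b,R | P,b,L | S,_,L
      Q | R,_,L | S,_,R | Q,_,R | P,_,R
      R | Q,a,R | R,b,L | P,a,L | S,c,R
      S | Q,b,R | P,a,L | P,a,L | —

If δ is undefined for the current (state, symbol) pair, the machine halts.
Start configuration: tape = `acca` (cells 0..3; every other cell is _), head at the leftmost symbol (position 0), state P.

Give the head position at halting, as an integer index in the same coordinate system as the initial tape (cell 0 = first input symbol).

-2

P | __[a]cca   read a → write b, move R, go to P
P | __b[c]ca   read c → write b, move L, go to P
P | __[b]bca   read b → write b, move R, go to Q
Q | __b[b]ca   read b → write _, move R, go to S
S | __b_[c]a   read c → write a, move L, go to P
P | __b[_]aa   read _ → write _, move L, go to S
S | __[b]_aa   read b → write a, move L, go to P
P | _[_]a_aa   read _ → write _, move L, go to S
S | [_]_a_aa
At halt the head is at cell -2.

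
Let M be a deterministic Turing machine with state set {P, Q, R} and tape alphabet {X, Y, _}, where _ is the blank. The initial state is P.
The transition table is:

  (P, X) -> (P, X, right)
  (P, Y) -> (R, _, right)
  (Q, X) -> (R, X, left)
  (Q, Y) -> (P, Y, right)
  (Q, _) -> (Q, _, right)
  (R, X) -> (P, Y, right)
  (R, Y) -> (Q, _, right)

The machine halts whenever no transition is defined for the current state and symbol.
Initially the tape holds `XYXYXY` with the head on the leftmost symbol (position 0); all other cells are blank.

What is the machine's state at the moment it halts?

state=P head=0 tape=[X]YXYXY_   (P,X)→(P,X,right)
state=P head=1 tape=X[Y]XYXY_   (P,Y)→(R,_,right)
state=R head=2 tape=X_[X]YXY_   (R,X)→(P,Y,right)
state=P head=3 tape=X_Y[Y]XY_   (P,Y)→(R,_,right)
state=R head=4 tape=X_Y_[X]Y_   (R,X)→(P,Y,right)
state=P head=5 tape=X_Y_Y[Y]_   (P,Y)→(R,_,right)
state=R head=6 tape=X_Y_Y_[_]
No transition is defined for (R, _); M halts in state R.

R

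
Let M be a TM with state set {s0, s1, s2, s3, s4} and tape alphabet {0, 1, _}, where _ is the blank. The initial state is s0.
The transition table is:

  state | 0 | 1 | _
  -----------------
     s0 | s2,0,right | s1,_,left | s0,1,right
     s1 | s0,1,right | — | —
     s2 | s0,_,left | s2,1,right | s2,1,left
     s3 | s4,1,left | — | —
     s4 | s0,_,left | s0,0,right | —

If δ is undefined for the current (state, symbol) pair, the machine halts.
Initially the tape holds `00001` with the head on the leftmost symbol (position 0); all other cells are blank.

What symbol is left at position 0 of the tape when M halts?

1

s0 | _[0]0001   read 0 → write 0, move right, go to s2
s2 | _0[0]001   read 0 → write _, move left, go to s0
s0 | _[0]_001   read 0 → write 0, move right, go to s2
s2 | _0[_]001   read _ → write 1, move left, go to s2
s2 | _[0]1001   read 0 → write _, move left, go to s0
s0 | [_]_1001   read _ → write 1, move right, go to s0
s0 | 1[_]1001   read _ → write 1, move right, go to s0
s0 | 11[1]001   read 1 → write _, move left, go to s1
s1 | 1[1]_001
Cell 0 holds 1 when M halts.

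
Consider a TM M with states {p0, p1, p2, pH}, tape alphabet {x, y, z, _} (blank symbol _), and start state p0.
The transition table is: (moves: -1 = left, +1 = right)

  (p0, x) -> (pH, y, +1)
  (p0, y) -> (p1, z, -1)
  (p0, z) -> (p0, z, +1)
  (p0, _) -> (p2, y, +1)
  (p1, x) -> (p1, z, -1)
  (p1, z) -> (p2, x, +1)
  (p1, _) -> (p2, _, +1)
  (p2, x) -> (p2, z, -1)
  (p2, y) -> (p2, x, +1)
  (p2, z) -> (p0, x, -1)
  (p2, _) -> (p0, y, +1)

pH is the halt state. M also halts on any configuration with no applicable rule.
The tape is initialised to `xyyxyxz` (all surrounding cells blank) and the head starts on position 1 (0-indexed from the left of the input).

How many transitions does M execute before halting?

9

p0 | _x[y]yxyxz   read y → write z, move -1, go to p1
p1 | _[x]zyxyxz   read x → write z, move -1, go to p1
p1 | [_]zzyxyxz   read _ → write _, move +1, go to p2
p2 | _[z]zyxyxz   read z → write x, move -1, go to p0
p0 | [_]xzyxyxz   read _ → write y, move +1, go to p2
p2 | y[x]zyxyxz   read x → write z, move -1, go to p2
p2 | [y]zzyxyxz   read y → write x, move +1, go to p2
p2 | x[z]zyxyxz   read z → write x, move -1, go to p0
p0 | [x]xzyxyxz   read x → write y, move +1, go to pH
pH | y[x]zyxyxz
M halts after 9 transitions.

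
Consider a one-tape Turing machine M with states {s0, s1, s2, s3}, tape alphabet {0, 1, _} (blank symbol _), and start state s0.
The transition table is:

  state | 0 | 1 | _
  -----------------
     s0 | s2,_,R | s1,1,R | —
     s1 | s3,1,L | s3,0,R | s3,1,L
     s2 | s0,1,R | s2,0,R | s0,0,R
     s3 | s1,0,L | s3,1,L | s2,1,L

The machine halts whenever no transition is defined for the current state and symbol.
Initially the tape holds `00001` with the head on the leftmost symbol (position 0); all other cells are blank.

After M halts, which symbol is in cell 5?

s0 | [0]0001___   read 0 → write _, move R, go to s2
s2 | _[0]001___   read 0 → write 1, move R, go to s0
s0 | _1[0]01___   read 0 → write _, move R, go to s2
s2 | _1_[0]1___   read 0 → write 1, move R, go to s0
s0 | _1_1[1]___   read 1 → write 1, move R, go to s1
s1 | _1_11[_]__   read _ → write 1, move L, go to s3
s3 | _1_1[1]1__   read 1 → write 1, move L, go to s3
s3 | _1_[1]11__   read 1 → write 1, move L, go to s3
s3 | _1[_]111__   read _ → write 1, move L, go to s2
s2 | _[1]1111__   read 1 → write 0, move R, go to s2
s2 | _0[1]111__   read 1 → write 0, move R, go to s2
s2 | _00[1]11__   read 1 → write 0, move R, go to s2
s2 | _000[1]1__   read 1 → write 0, move R, go to s2
s2 | _0000[1]__   read 1 → write 0, move R, go to s2
s2 | _00000[_]_   read _ → write 0, move R, go to s0
s0 | _000000[_]
Cell 5 holds 0 when M halts.

0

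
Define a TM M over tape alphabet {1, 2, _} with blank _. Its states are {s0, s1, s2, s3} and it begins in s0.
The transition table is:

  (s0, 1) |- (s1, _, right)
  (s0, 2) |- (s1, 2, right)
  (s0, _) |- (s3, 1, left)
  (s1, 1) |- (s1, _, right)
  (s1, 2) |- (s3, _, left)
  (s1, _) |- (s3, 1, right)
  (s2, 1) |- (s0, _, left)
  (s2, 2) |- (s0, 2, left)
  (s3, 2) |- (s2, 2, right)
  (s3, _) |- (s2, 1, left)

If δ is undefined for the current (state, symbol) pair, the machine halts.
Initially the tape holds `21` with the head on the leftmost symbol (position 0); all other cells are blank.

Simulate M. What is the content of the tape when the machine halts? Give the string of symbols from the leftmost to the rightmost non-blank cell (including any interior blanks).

s0 | [2]1__   read 2 → write 2, move right, go to s1
s1 | 2[1]__   read 1 → write _, move right, go to s1
s1 | 2_[_]_   read _ → write 1, move right, go to s3
s3 | 2_1[_]   read _ → write 1, move left, go to s2
s2 | 2_[1]1   read 1 → write _, move left, go to s0
s0 | 2[_]_1   read _ → write 1, move left, go to s3
s3 | [2]1_1   read 2 → write 2, move right, go to s2
s2 | 2[1]_1   read 1 → write _, move left, go to s0
s0 | [2]__1   read 2 → write 2, move right, go to s1
s1 | 2[_]_1   read _ → write 1, move right, go to s3
s3 | 21[_]1   read _ → write 1, move left, go to s2
s2 | 2[1]11   read 1 → write _, move left, go to s0
s0 | [2]_11   read 2 → write 2, move right, go to s1
s1 | 2[_]11   read _ → write 1, move right, go to s3
s3 | 21[1]1
The non-blank tape span at halt is 2111.

2111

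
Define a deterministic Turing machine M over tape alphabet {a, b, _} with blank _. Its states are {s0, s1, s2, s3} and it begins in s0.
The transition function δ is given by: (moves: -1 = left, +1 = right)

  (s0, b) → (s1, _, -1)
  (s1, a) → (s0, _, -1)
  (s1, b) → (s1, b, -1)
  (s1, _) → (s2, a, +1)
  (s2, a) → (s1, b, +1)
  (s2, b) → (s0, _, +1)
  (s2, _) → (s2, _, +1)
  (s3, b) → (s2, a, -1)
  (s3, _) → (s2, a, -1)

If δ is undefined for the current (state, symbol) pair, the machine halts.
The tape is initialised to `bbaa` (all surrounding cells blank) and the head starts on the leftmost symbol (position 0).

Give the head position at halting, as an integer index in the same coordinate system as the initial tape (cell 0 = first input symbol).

2

state=s0 head=0 tape=_[b]baa   (s0,b)→(s1,_,-1)
state=s1 head=-1 tape=[_]_baa   (s1,_)→(s2,a,+1)
state=s2 head=0 tape=a[_]baa   (s2,_)→(s2,_,+1)
state=s2 head=1 tape=a_[b]aa   (s2,b)→(s0,_,+1)
state=s0 head=2 tape=a__[a]a
At halt the head is at cell 2.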